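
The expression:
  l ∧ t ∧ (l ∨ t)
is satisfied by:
  {t: True, l: True}


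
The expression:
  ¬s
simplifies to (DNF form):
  ¬s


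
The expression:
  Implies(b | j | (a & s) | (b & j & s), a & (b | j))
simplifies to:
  (a & b) | (a & j) | (a & ~s) | (~a & ~b & ~j)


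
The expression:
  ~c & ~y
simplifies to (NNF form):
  ~c & ~y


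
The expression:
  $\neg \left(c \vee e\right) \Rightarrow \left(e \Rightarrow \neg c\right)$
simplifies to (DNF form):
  $\text{True}$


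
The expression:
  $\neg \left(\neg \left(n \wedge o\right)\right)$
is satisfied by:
  {o: True, n: True}


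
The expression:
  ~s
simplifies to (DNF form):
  ~s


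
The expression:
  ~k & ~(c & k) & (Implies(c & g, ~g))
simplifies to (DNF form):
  (~c & ~k) | (~g & ~k)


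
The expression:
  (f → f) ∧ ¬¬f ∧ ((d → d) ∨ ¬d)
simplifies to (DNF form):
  f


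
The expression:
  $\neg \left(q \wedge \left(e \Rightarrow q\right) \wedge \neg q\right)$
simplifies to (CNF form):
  $\text{True}$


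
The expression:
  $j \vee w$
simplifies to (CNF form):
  $j \vee w$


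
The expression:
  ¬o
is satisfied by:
  {o: False}


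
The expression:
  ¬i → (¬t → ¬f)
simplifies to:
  i ∨ t ∨ ¬f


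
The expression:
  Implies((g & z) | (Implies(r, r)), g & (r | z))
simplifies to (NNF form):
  g & (r | z)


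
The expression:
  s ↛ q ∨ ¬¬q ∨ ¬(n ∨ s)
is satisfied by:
  {q: True, s: True, n: False}
  {q: True, s: False, n: False}
  {s: True, q: False, n: False}
  {q: False, s: False, n: False}
  {n: True, q: True, s: True}
  {n: True, q: True, s: False}
  {n: True, s: True, q: False}


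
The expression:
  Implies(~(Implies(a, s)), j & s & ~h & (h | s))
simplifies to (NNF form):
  s | ~a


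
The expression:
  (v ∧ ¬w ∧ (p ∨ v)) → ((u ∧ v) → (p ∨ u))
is always true.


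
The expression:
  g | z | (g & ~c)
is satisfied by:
  {z: True, g: True}
  {z: True, g: False}
  {g: True, z: False}


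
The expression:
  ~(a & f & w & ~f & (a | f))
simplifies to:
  True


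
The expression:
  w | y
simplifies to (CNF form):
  w | y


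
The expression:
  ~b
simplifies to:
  ~b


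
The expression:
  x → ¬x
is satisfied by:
  {x: False}


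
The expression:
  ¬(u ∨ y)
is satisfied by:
  {u: False, y: False}


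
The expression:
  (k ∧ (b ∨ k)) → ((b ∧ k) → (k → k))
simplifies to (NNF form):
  True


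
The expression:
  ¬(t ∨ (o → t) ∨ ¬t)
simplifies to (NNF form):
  False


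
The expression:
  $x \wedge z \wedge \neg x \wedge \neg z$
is never true.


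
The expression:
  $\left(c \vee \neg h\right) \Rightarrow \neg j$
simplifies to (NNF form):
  $\left(h \wedge \neg c\right) \vee \neg j$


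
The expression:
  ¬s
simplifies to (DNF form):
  ¬s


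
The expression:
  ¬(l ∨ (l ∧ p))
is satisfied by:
  {l: False}


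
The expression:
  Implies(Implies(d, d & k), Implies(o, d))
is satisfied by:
  {d: True, o: False}
  {o: False, d: False}
  {o: True, d: True}


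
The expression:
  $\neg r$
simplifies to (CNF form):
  $\neg r$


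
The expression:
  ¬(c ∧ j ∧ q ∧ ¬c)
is always true.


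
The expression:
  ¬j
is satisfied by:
  {j: False}


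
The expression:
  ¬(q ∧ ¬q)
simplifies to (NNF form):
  True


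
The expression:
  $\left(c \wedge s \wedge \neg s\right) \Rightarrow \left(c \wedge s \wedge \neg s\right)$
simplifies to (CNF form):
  $\text{True}$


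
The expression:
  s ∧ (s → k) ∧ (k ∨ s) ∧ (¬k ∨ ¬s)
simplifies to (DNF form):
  False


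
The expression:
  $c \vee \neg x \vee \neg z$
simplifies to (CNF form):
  $c \vee \neg x \vee \neg z$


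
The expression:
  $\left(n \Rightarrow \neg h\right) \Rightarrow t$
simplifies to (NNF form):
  $t \vee \left(h \wedge n\right)$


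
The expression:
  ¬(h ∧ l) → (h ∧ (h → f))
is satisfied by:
  {l: True, f: True, h: True}
  {l: True, h: True, f: False}
  {f: True, h: True, l: False}


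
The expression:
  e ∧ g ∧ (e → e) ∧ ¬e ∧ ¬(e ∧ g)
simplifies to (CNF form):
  False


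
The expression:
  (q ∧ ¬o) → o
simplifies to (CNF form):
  o ∨ ¬q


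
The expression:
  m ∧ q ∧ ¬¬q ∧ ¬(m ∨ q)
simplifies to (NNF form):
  False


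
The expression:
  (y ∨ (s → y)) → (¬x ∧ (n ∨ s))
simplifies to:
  (n ∧ ¬x) ∨ (s ∧ ¬x) ∨ (s ∧ ¬y)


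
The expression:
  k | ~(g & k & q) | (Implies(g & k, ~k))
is always true.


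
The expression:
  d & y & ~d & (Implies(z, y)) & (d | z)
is never true.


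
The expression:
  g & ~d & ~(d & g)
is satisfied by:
  {g: True, d: False}


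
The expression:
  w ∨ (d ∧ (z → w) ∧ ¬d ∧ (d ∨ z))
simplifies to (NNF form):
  w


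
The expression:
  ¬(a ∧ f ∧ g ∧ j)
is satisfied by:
  {g: False, a: False, j: False, f: False}
  {f: True, g: False, a: False, j: False}
  {j: True, g: False, a: False, f: False}
  {f: True, j: True, g: False, a: False}
  {a: True, f: False, g: False, j: False}
  {f: True, a: True, g: False, j: False}
  {j: True, a: True, f: False, g: False}
  {f: True, j: True, a: True, g: False}
  {g: True, j: False, a: False, f: False}
  {f: True, g: True, j: False, a: False}
  {j: True, g: True, f: False, a: False}
  {f: True, j: True, g: True, a: False}
  {a: True, g: True, j: False, f: False}
  {f: True, a: True, g: True, j: False}
  {j: True, a: True, g: True, f: False}


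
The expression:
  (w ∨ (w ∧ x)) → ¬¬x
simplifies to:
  x ∨ ¬w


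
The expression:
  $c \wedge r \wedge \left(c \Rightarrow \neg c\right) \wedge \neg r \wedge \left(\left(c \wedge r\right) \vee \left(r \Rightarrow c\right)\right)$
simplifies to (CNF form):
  $\text{False}$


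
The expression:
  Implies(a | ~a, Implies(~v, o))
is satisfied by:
  {o: True, v: True}
  {o: True, v: False}
  {v: True, o: False}


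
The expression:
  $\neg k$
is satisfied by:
  {k: False}


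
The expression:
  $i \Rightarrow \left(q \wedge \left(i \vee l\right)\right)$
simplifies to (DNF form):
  $q \vee \neg i$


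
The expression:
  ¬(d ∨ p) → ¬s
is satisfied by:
  {d: True, p: True, s: False}
  {d: True, s: False, p: False}
  {p: True, s: False, d: False}
  {p: False, s: False, d: False}
  {d: True, p: True, s: True}
  {d: True, s: True, p: False}
  {p: True, s: True, d: False}


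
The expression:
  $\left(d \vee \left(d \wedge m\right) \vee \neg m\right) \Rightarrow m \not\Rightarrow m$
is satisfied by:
  {m: True, d: False}


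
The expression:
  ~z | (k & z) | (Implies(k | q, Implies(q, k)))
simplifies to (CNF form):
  k | ~q | ~z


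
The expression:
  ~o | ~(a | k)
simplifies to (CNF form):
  (~a | ~o) & (~k | ~o)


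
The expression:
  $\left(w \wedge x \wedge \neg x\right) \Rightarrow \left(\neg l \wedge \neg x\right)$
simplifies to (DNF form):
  $\text{True}$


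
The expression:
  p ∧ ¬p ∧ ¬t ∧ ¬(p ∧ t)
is never true.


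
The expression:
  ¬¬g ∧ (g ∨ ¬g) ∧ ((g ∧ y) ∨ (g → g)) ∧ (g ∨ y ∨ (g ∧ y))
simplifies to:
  g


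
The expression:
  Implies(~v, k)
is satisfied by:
  {k: True, v: True}
  {k: True, v: False}
  {v: True, k: False}


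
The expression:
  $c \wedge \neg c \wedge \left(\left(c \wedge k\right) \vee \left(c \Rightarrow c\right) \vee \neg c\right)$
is never true.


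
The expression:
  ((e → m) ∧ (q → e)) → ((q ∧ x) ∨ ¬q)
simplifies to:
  x ∨ ¬e ∨ ¬m ∨ ¬q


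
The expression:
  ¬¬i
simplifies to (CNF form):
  i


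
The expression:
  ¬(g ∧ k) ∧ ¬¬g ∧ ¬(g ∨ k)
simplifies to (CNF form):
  False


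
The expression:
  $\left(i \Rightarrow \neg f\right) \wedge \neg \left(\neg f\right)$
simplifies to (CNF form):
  $f \wedge \neg i$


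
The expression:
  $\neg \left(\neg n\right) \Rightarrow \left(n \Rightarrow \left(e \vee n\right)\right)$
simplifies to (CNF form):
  $\text{True}$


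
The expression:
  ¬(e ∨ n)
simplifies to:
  ¬e ∧ ¬n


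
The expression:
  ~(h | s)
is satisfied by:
  {h: False, s: False}


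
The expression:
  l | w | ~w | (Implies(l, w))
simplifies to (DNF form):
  True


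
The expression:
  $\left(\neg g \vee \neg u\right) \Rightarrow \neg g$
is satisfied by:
  {u: True, g: False}
  {g: False, u: False}
  {g: True, u: True}


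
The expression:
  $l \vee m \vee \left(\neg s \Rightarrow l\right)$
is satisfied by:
  {m: True, l: True, s: True}
  {m: True, l: True, s: False}
  {m: True, s: True, l: False}
  {m: True, s: False, l: False}
  {l: True, s: True, m: False}
  {l: True, s: False, m: False}
  {s: True, l: False, m: False}


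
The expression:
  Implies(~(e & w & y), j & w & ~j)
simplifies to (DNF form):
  e & w & y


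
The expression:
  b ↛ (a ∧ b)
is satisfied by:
  {b: True, a: False}


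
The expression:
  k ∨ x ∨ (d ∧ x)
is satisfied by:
  {x: True, k: True}
  {x: True, k: False}
  {k: True, x: False}


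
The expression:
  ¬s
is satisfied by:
  {s: False}


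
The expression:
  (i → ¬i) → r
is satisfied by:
  {i: True, r: True}
  {i: True, r: False}
  {r: True, i: False}


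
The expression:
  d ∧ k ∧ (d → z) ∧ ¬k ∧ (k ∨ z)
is never true.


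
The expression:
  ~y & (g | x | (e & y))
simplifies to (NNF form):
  ~y & (g | x)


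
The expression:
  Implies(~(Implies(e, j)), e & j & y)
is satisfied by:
  {j: True, e: False}
  {e: False, j: False}
  {e: True, j: True}


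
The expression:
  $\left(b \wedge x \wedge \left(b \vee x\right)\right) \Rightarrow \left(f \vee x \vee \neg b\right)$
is always true.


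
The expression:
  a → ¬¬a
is always true.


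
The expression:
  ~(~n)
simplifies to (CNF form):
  n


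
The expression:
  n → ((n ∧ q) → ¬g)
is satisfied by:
  {g: False, q: False, n: False}
  {n: True, g: False, q: False}
  {q: True, g: False, n: False}
  {n: True, q: True, g: False}
  {g: True, n: False, q: False}
  {n: True, g: True, q: False}
  {q: True, g: True, n: False}


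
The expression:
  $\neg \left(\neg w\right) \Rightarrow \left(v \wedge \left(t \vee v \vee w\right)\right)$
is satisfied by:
  {v: True, w: False}
  {w: False, v: False}
  {w: True, v: True}


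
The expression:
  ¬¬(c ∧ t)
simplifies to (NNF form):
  c ∧ t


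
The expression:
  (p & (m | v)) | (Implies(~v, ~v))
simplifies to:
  True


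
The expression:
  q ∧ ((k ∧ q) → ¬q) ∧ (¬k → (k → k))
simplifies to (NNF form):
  q ∧ ¬k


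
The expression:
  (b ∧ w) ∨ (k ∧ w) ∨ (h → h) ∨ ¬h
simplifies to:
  True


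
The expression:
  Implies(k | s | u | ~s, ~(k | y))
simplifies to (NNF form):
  ~k & ~y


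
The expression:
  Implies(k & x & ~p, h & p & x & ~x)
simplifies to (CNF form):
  p | ~k | ~x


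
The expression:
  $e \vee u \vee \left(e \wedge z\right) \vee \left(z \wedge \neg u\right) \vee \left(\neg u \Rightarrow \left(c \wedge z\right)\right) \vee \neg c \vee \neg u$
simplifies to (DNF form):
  $\text{True}$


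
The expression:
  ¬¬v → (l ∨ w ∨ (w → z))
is always true.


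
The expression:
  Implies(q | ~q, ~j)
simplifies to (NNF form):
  ~j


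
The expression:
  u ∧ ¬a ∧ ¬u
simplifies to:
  False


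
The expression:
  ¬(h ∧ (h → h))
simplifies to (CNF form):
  ¬h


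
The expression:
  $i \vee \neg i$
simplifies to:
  $\text{True}$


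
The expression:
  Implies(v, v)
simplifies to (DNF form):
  True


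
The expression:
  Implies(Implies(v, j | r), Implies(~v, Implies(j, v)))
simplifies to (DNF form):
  v | ~j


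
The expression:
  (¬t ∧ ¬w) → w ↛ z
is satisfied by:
  {t: True, w: True}
  {t: True, w: False}
  {w: True, t: False}


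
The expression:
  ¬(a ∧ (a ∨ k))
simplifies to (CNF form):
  ¬a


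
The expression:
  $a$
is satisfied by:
  {a: True}


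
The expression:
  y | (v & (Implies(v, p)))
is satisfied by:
  {y: True, v: True, p: True}
  {y: True, v: True, p: False}
  {y: True, p: True, v: False}
  {y: True, p: False, v: False}
  {v: True, p: True, y: False}


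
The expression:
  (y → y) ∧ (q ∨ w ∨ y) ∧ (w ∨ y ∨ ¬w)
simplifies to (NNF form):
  q ∨ w ∨ y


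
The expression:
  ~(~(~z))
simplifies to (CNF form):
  ~z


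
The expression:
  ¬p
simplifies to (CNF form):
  ¬p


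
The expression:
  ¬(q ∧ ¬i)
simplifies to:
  i ∨ ¬q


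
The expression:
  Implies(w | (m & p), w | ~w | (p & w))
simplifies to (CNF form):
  True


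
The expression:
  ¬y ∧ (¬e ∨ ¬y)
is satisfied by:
  {y: False}


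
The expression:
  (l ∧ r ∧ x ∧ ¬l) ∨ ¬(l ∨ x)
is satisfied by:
  {x: False, l: False}


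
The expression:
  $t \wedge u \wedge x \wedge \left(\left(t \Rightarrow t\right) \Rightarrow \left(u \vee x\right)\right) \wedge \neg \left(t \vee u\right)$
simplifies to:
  $\text{False}$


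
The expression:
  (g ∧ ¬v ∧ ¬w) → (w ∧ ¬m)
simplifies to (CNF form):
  v ∨ w ∨ ¬g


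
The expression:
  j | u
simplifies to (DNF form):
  j | u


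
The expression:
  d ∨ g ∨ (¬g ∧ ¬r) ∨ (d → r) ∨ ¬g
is always true.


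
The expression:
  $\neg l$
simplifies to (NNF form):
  $\neg l$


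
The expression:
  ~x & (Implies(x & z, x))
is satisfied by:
  {x: False}


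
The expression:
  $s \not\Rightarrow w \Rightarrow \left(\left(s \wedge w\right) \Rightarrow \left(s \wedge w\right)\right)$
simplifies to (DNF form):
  $\text{True}$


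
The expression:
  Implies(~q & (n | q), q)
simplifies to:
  q | ~n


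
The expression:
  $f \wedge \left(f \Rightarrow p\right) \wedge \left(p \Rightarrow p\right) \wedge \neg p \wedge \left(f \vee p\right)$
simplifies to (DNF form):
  $\text{False}$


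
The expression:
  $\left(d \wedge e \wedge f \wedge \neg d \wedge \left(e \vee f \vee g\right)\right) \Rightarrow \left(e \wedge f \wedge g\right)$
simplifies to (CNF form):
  $\text{True}$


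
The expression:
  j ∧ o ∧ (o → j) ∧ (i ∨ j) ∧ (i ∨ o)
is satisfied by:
  {j: True, o: True}


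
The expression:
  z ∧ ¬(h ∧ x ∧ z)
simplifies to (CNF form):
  z ∧ (¬h ∨ ¬x)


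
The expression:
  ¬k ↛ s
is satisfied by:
  {s: True, k: False}
  {k: False, s: False}
  {k: True, s: True}


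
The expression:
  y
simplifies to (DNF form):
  y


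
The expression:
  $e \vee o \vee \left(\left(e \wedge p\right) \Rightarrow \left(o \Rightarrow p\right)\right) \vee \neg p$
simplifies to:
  $\text{True}$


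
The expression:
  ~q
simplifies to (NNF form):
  ~q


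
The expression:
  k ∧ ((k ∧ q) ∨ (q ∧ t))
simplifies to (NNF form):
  k ∧ q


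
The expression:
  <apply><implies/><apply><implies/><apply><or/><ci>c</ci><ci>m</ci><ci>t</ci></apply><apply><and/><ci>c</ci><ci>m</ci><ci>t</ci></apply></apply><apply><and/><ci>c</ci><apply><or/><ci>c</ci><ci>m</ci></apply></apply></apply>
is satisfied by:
  {c: True, t: True, m: True}
  {c: True, t: True, m: False}
  {c: True, m: True, t: False}
  {c: True, m: False, t: False}
  {t: True, m: True, c: False}
  {t: True, m: False, c: False}
  {m: True, t: False, c: False}


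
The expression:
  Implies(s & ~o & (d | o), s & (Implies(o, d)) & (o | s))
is always true.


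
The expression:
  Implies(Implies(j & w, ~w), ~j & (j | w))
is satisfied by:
  {w: True}


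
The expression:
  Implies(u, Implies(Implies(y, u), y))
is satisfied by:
  {y: True, u: False}
  {u: False, y: False}
  {u: True, y: True}


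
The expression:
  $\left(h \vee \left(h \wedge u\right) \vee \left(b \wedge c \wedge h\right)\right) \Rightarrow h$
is always true.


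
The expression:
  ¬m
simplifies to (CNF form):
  ¬m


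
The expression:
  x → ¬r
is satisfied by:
  {x: False, r: False}
  {r: True, x: False}
  {x: True, r: False}


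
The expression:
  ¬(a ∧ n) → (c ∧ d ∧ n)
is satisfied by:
  {a: True, d: True, c: True, n: True}
  {a: True, d: True, n: True, c: False}
  {a: True, c: True, n: True, d: False}
  {a: True, n: True, c: False, d: False}
  {d: True, c: True, n: True, a: False}


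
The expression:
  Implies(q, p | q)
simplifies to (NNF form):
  True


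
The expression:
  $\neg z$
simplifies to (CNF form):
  $\neg z$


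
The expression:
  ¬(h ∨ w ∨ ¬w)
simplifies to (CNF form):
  False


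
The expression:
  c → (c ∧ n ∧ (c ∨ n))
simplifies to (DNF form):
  n ∨ ¬c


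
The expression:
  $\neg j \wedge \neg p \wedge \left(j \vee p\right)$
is never true.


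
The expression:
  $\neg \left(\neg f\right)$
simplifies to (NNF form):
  $f$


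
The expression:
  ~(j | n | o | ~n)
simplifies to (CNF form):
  False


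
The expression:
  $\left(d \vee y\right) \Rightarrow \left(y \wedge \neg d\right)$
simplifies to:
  $\neg d$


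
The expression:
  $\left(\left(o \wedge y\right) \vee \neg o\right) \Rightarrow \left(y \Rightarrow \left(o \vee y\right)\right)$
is always true.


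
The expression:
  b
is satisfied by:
  {b: True}


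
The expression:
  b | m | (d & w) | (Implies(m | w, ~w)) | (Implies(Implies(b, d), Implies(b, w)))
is always true.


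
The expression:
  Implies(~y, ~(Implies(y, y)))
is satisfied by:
  {y: True}


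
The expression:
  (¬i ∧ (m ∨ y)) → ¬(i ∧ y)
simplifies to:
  True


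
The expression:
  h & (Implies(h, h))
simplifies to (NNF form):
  h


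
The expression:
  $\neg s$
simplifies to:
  $\neg s$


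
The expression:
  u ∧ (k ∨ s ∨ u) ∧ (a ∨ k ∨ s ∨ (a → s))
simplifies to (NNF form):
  u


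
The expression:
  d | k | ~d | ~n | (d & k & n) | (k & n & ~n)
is always true.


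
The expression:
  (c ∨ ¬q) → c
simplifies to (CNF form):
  c ∨ q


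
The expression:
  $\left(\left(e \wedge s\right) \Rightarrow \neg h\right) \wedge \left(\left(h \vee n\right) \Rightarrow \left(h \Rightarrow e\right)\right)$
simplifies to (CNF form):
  $\left(e \vee \neg h\right) \wedge \left(\neg h \vee \neg s\right)$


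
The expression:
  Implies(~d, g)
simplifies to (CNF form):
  d | g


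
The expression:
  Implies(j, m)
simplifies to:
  m | ~j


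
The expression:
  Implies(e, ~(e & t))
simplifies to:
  ~e | ~t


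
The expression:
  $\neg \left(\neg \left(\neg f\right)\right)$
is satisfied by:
  {f: False}


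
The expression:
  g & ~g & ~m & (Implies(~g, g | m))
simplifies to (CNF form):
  False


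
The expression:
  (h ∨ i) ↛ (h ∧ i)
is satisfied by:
  {i: True, h: False}
  {h: True, i: False}


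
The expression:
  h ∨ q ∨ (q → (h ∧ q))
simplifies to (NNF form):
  True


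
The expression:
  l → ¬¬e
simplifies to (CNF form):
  e ∨ ¬l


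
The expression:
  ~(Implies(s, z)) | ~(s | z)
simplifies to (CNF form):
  ~z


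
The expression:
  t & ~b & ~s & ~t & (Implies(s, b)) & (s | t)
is never true.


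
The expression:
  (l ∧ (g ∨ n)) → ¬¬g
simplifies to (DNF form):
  g ∨ ¬l ∨ ¬n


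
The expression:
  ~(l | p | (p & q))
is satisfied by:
  {p: False, l: False}


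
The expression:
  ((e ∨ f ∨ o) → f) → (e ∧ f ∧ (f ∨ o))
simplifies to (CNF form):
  (e ∨ o) ∧ (e ∨ ¬f)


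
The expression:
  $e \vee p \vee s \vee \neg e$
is always true.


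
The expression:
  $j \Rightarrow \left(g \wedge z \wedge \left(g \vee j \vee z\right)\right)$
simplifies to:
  $\left(g \wedge z\right) \vee \neg j$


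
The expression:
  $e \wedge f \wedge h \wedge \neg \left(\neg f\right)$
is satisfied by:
  {h: True, e: True, f: True}


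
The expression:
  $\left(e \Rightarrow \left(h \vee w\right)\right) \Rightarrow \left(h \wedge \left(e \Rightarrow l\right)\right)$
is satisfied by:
  {h: True, l: True, w: False, e: False}
  {h: True, w: True, l: True, e: False}
  {h: True, l: False, w: False, e: False}
  {h: True, w: True, l: False, e: False}
  {e: True, h: True, l: True, w: False}
  {e: True, h: True, w: True, l: True}
  {e: True, l: True, w: False, h: False}
  {e: True, l: False, w: False, h: False}


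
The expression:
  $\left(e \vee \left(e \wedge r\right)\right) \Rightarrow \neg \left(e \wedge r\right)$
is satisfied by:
  {e: False, r: False}
  {r: True, e: False}
  {e: True, r: False}


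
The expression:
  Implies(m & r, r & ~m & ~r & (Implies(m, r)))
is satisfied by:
  {m: False, r: False}
  {r: True, m: False}
  {m: True, r: False}


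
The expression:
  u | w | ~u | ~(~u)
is always true.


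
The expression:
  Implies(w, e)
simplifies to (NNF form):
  e | ~w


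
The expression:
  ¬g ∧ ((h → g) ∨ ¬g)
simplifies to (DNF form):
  ¬g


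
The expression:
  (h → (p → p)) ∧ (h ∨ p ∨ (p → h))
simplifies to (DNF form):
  True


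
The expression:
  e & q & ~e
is never true.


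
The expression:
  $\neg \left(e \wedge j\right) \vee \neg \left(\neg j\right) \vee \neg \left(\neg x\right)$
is always true.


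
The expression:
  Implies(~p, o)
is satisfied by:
  {o: True, p: True}
  {o: True, p: False}
  {p: True, o: False}


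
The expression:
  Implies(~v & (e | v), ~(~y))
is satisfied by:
  {y: True, v: True, e: False}
  {y: True, e: False, v: False}
  {v: True, e: False, y: False}
  {v: False, e: False, y: False}
  {y: True, v: True, e: True}
  {y: True, e: True, v: False}
  {v: True, e: True, y: False}


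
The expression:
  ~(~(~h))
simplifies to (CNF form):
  ~h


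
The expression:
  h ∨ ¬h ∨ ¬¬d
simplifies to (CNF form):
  True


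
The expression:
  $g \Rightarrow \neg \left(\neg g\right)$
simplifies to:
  $\text{True}$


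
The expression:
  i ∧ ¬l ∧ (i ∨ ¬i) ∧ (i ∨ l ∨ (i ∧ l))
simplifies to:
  i ∧ ¬l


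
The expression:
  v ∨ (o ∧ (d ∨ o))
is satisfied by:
  {o: True, v: True}
  {o: True, v: False}
  {v: True, o: False}


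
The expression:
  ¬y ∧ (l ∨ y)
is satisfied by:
  {l: True, y: False}


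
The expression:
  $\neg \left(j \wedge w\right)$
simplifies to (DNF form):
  $\neg j \vee \neg w$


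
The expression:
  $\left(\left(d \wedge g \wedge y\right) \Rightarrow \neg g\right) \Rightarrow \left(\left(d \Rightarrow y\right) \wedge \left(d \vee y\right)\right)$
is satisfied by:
  {y: True}


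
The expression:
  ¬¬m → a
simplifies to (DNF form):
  a ∨ ¬m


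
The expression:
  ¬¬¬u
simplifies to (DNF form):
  ¬u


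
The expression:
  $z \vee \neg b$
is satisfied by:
  {z: True, b: False}
  {b: False, z: False}
  {b: True, z: True}


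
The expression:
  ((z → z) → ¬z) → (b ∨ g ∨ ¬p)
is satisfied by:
  {b: True, z: True, g: True, p: False}
  {b: True, z: True, p: False, g: False}
  {b: True, g: True, p: False, z: False}
  {b: True, p: False, g: False, z: False}
  {z: True, g: True, p: False, b: False}
  {z: True, p: False, g: False, b: False}
  {g: True, z: False, p: False, b: False}
  {z: False, p: False, g: False, b: False}
  {z: True, b: True, p: True, g: True}
  {z: True, b: True, p: True, g: False}
  {b: True, p: True, g: True, z: False}
  {b: True, p: True, z: False, g: False}
  {g: True, p: True, z: True, b: False}
  {p: True, z: True, b: False, g: False}
  {p: True, g: True, b: False, z: False}


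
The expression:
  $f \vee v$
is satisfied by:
  {v: True, f: True}
  {v: True, f: False}
  {f: True, v: False}


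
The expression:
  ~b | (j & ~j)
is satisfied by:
  {b: False}


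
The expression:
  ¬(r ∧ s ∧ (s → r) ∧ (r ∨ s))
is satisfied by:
  {s: False, r: False}
  {r: True, s: False}
  {s: True, r: False}


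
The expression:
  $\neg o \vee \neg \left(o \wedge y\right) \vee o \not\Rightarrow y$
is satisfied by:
  {o: False, y: False}
  {y: True, o: False}
  {o: True, y: False}


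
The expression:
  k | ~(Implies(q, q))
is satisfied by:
  {k: True}


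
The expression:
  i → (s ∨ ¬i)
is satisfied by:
  {s: True, i: False}
  {i: False, s: False}
  {i: True, s: True}


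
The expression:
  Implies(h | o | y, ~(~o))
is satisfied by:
  {o: True, y: False, h: False}
  {o: True, h: True, y: False}
  {o: True, y: True, h: False}
  {o: True, h: True, y: True}
  {h: False, y: False, o: False}


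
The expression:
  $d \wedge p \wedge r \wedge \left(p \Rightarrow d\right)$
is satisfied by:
  {r: True, p: True, d: True}


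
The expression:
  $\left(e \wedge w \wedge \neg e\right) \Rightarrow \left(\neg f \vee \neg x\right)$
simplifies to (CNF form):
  $\text{True}$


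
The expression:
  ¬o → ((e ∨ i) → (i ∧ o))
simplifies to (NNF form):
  o ∨ (¬e ∧ ¬i)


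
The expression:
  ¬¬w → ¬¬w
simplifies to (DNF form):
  True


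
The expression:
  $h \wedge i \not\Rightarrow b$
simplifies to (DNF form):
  $h \wedge i \wedge \neg b$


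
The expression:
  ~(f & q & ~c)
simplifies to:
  c | ~f | ~q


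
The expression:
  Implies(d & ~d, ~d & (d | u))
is always true.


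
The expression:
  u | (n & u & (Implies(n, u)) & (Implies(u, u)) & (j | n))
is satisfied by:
  {u: True}


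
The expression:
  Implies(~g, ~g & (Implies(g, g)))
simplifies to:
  True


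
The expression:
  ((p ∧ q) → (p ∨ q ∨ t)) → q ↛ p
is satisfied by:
  {q: True, p: False}


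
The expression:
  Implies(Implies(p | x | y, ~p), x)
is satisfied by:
  {x: True, p: True}
  {x: True, p: False}
  {p: True, x: False}


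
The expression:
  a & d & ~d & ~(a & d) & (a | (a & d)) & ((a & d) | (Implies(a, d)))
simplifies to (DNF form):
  False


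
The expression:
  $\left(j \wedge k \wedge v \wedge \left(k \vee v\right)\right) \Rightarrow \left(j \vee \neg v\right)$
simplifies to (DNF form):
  $\text{True}$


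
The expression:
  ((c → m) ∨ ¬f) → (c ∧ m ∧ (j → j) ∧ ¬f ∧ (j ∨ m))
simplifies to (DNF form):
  (c ∧ f ∧ ¬f) ∨ (c ∧ f ∧ ¬m) ∨ (c ∧ m ∧ ¬f) ∨ (c ∧ m ∧ ¬m)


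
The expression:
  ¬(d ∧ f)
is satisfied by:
  {d: False, f: False}
  {f: True, d: False}
  {d: True, f: False}


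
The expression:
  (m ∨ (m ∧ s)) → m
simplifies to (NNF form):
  True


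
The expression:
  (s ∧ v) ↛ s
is never true.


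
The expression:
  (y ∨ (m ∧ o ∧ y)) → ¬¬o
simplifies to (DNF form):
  o ∨ ¬y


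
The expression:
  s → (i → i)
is always true.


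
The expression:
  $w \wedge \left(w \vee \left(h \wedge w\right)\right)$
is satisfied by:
  {w: True}


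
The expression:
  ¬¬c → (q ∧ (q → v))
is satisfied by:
  {v: True, q: True, c: False}
  {v: True, q: False, c: False}
  {q: True, v: False, c: False}
  {v: False, q: False, c: False}
  {v: True, c: True, q: True}


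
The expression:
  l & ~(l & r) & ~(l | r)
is never true.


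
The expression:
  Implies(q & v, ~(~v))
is always true.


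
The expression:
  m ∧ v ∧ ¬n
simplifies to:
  m ∧ v ∧ ¬n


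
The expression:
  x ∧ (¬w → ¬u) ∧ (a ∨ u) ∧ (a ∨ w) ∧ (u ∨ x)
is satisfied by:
  {a: True, x: True, w: True, u: False}
  {a: True, x: True, w: False, u: False}
  {a: True, u: True, x: True, w: True}
  {u: True, x: True, w: True, a: False}


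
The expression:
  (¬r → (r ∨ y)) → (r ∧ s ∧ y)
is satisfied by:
  {s: True, y: False, r: False}
  {s: False, y: False, r: False}
  {r: True, y: True, s: True}


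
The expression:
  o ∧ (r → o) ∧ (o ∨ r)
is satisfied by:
  {o: True}


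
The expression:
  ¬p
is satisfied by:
  {p: False}


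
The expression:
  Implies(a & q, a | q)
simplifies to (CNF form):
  True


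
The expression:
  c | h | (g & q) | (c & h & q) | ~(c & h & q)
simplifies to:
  True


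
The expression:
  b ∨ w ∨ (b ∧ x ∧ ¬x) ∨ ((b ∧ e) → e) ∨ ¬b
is always true.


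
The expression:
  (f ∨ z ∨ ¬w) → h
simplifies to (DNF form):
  h ∨ (w ∧ ¬f ∧ ¬z)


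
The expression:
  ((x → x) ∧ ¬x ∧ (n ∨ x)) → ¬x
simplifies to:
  True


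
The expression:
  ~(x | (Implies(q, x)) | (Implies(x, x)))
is never true.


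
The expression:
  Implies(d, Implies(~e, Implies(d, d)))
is always true.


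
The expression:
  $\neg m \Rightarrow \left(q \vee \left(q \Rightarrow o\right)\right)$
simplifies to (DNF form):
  $\text{True}$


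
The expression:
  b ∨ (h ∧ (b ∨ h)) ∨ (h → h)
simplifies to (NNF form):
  True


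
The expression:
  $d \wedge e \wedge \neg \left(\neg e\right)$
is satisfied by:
  {e: True, d: True}


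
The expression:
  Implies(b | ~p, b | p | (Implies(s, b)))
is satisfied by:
  {b: True, p: True, s: False}
  {b: True, s: False, p: False}
  {p: True, s: False, b: False}
  {p: False, s: False, b: False}
  {b: True, p: True, s: True}
  {b: True, s: True, p: False}
  {p: True, s: True, b: False}


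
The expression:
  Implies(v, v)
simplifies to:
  True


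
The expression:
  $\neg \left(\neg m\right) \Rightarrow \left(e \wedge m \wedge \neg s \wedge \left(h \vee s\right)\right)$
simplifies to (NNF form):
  $\left(e \wedge h \wedge \neg s\right) \vee \neg m$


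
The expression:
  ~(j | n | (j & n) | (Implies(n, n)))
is never true.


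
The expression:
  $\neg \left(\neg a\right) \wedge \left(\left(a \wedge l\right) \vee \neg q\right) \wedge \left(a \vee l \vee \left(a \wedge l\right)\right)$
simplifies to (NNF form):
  $a \wedge \left(l \vee \neg q\right)$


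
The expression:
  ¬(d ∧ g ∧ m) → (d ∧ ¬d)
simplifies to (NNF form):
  d ∧ g ∧ m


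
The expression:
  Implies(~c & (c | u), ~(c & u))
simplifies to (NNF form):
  True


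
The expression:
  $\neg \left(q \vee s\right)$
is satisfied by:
  {q: False, s: False}


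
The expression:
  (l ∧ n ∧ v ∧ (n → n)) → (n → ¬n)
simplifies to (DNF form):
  ¬l ∨ ¬n ∨ ¬v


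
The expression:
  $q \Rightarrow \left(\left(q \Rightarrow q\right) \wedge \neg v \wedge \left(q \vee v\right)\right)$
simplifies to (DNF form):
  $\neg q \vee \neg v$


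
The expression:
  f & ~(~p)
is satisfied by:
  {p: True, f: True}


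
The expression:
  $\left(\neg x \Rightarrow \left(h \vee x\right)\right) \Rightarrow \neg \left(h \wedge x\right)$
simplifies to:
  $\neg h \vee \neg x$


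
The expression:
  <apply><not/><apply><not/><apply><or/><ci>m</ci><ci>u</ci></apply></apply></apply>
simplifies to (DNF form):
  <apply><or/><ci>m</ci><ci>u</ci></apply>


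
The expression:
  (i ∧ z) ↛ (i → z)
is never true.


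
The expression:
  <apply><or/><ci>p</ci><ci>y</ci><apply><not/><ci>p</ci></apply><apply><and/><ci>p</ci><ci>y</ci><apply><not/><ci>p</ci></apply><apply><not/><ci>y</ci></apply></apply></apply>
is always true.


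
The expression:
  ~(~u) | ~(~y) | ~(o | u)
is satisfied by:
  {y: True, u: True, o: False}
  {y: True, o: False, u: False}
  {u: True, o: False, y: False}
  {u: False, o: False, y: False}
  {y: True, u: True, o: True}
  {y: True, o: True, u: False}
  {u: True, o: True, y: False}


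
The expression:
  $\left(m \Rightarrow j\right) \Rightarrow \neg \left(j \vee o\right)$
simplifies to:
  $\neg j \wedge \left(m \vee \neg o\right)$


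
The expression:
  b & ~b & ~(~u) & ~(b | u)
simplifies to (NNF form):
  False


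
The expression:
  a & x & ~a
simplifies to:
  False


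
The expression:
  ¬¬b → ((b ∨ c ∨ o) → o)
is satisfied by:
  {o: True, b: False}
  {b: False, o: False}
  {b: True, o: True}


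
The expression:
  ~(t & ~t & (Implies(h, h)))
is always true.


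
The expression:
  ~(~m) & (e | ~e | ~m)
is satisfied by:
  {m: True}


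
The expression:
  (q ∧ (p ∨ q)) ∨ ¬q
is always true.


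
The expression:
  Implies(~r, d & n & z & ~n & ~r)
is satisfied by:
  {r: True}


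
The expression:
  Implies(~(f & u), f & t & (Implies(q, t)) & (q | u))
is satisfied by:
  {t: True, u: True, q: True, f: True}
  {t: True, u: True, f: True, q: False}
  {u: True, q: True, f: True, t: False}
  {u: True, f: True, q: False, t: False}
  {t: True, q: True, f: True, u: False}


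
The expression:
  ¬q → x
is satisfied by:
  {x: True, q: True}
  {x: True, q: False}
  {q: True, x: False}


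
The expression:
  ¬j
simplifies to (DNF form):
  ¬j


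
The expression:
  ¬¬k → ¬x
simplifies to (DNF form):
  ¬k ∨ ¬x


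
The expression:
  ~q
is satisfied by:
  {q: False}


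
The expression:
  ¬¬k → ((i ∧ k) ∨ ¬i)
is always true.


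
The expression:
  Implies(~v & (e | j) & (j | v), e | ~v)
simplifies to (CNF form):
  True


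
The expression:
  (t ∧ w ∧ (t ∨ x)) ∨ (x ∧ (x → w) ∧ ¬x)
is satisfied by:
  {t: True, w: True}


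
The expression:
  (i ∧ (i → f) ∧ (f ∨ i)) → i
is always true.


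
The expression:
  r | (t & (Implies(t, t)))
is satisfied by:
  {r: True, t: True}
  {r: True, t: False}
  {t: True, r: False}


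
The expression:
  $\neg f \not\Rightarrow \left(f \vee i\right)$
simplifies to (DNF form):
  $\neg f \wedge \neg i$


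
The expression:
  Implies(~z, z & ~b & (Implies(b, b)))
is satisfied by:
  {z: True}


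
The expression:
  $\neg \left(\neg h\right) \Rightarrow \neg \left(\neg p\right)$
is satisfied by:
  {p: True, h: False}
  {h: False, p: False}
  {h: True, p: True}


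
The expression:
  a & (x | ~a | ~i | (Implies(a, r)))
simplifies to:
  a & (r | x | ~i)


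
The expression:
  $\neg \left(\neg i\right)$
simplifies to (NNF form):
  $i$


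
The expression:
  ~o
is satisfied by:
  {o: False}


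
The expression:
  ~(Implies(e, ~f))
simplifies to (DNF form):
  e & f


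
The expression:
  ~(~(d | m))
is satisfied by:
  {d: True, m: True}
  {d: True, m: False}
  {m: True, d: False}


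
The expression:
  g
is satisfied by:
  {g: True}


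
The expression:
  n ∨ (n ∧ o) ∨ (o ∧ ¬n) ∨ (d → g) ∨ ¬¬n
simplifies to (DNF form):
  g ∨ n ∨ o ∨ ¬d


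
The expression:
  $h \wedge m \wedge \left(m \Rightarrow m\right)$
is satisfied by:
  {h: True, m: True}


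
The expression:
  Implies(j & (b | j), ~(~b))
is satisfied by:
  {b: True, j: False}
  {j: False, b: False}
  {j: True, b: True}


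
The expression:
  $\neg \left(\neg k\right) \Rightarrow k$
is always true.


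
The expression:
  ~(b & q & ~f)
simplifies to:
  f | ~b | ~q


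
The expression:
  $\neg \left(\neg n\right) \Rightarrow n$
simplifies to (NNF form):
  $\text{True}$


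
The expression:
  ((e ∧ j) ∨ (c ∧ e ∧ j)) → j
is always true.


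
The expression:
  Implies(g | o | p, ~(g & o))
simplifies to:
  ~g | ~o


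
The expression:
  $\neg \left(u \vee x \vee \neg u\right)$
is never true.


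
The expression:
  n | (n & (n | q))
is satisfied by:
  {n: True}


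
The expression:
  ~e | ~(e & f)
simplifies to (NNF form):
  ~e | ~f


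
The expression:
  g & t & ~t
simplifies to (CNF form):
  False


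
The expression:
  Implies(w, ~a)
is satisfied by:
  {w: False, a: False}
  {a: True, w: False}
  {w: True, a: False}


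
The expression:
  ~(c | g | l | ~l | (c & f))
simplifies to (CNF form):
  False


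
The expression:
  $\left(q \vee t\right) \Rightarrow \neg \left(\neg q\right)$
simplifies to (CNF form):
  $q \vee \neg t$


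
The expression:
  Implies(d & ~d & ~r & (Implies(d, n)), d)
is always true.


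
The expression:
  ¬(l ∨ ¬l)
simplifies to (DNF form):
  False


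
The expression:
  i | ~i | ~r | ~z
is always true.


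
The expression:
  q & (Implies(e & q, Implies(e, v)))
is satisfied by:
  {q: True, v: True, e: False}
  {q: True, e: False, v: False}
  {q: True, v: True, e: True}


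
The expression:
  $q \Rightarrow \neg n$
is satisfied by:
  {q: False, n: False}
  {n: True, q: False}
  {q: True, n: False}


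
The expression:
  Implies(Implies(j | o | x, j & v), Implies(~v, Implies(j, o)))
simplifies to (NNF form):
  True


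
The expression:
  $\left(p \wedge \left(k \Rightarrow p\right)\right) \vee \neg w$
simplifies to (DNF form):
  $p \vee \neg w$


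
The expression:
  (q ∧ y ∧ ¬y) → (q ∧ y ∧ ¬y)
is always true.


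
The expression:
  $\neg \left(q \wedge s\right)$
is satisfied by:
  {s: False, q: False}
  {q: True, s: False}
  {s: True, q: False}


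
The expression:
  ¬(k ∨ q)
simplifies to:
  ¬k ∧ ¬q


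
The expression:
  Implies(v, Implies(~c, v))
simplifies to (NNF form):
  True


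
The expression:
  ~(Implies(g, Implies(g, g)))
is never true.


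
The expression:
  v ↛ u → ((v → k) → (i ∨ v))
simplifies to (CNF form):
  True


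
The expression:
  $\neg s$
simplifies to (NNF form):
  $\neg s$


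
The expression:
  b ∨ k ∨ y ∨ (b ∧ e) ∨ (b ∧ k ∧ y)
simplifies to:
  b ∨ k ∨ y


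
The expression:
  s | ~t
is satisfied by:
  {s: True, t: False}
  {t: False, s: False}
  {t: True, s: True}


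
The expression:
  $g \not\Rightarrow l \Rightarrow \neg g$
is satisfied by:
  {l: True, g: False}
  {g: False, l: False}
  {g: True, l: True}


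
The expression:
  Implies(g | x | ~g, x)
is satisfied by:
  {x: True}


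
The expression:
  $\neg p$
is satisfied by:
  {p: False}


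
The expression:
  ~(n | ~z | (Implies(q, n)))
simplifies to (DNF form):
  q & z & ~n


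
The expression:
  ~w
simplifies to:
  ~w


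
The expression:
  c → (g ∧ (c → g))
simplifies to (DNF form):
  g ∨ ¬c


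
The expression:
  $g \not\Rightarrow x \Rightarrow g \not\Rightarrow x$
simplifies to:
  $\text{True}$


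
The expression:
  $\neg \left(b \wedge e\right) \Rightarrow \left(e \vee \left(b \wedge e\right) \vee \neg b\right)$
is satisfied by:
  {e: True, b: False}
  {b: False, e: False}
  {b: True, e: True}


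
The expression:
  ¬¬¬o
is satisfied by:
  {o: False}


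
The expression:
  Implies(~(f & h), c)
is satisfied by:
  {c: True, h: True, f: True}
  {c: True, h: True, f: False}
  {c: True, f: True, h: False}
  {c: True, f: False, h: False}
  {h: True, f: True, c: False}


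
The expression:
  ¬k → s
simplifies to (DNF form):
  k ∨ s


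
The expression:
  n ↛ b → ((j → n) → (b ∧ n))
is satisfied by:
  {b: True, n: False}
  {n: False, b: False}
  {n: True, b: True}
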